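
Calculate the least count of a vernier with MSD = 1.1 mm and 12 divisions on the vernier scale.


LC = MSD / n_div
= 1.1 / 12
= 0.0917

0.0917


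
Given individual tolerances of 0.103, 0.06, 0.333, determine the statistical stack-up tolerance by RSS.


RSS = sqrt(0.103^2 + 0.06^2 + 0.333^2)
= sqrt(0.125098)
= 0.3537

0.3537


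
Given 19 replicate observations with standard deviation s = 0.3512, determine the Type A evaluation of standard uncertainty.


u_A = s / sqrt(n)
u_A = 0.3512 / sqrt(19)
u_A = 0.3512 / 4.3588989
u_A = 0.0806

0.0806


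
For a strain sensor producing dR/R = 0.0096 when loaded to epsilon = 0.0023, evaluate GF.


GF = (dR/R) / epsilon
= 0.0096 / 0.0023
= 4.1739

4.1739


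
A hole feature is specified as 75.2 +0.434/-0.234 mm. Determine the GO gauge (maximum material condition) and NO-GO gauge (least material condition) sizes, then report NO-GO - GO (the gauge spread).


GO = nominal - lower_tol (smallest hole = maximum material condition)
GO = 75.2 - 0.234 = 74.966
NO-GO = nominal + upper_tol (largest hole = least material condition)
NO-GO = 75.2 + 0.434 = 75.634
spread = NO-GO - GO = 75.634 - 74.966 = 0.6680

0.6680


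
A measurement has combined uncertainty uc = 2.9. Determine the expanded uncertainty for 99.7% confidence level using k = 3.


U = k * uc
U = 3 * 2.9
U = 8.7000

8.7000


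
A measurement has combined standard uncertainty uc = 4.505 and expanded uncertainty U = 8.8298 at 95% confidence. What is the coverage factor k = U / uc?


k = U / uc
k = 8.8298 / 4.505
k = 1.96

1.96


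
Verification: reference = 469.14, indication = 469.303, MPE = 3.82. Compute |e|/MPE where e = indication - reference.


e = indication - reference = 469.303 - 469.14 = 0.1630
|e| = 0.1630
ratio = |e| / MPE = 0.1630 / 3.82
ratio = 0.0427

0.0427


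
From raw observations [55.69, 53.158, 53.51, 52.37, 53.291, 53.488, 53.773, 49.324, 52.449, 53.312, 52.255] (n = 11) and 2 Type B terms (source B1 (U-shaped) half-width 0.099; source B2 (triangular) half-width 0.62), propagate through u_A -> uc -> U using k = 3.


mean = (55.69 + 53.158 + 53.51 + 52.37 + 53.291 + 53.488 + 53.773 + 49.324 + 52.449 + 53.312 + 52.255) / 11 = 52.96545455
s = sqrt(sum((x - mean)^2)/(n-1)) = 1.526245
u_A = s / sqrt(n) = 1.526245 / sqrt(11) = 0.46018018
u_B1 = 0.099 / sqrt(2) = 0.070003571
u_B2 = 0.62 / sqrt(6) = 0.25311394
uc = sqrt(0.46018018^2 + 0.070003571^2 + 0.25311394^2) = 0.5298424
U = k * uc = 3 * 0.5298424
U = 1.5895

1.5895


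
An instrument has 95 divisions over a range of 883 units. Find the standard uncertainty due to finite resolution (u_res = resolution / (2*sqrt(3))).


resolution = range / divisions
resolution = 883 / 95 = 9.2947368
u_res = resolution / (2*sqrt(3))
u_res = 9.2947368 / 3.4641016
u_res = 2.6832

2.6832


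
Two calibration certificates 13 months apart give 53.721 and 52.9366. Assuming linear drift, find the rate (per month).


rate = (v2 - v1) / months
= (52.9366 - 53.721) / 13
= -0.7844 / 13
= -0.0603

-0.0603


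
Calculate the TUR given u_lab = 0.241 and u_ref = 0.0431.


TUR = u_lab / u_ref
= 0.241 / 0.0431
= 5.5916

5.5916


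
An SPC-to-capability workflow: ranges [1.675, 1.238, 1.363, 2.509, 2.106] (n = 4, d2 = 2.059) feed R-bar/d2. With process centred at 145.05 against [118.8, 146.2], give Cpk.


R_bar = (1.675 + 1.238 + 1.363 + 2.509 + 2.106) / 5 = 1.7782
sigma = R_bar / d2 = 1.7782 / 2.059 = 0.86362312
Cp = (USL - LSL)/(6*sigma) = (146.2 - 118.8)/(6*0.86362312) = 5.2878
Cpu = (146.2 - 145.05)/(3*0.86362312) = 0.4439
Cpl = (145.05 - 118.8)/(3*0.86362312) = 10.1317
Cpk = min(Cpu, Cpl) = 0.4439

0.4439


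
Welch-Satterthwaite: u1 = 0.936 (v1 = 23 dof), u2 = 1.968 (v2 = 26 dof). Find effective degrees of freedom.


uc = sqrt(u1^2 + u2^2) = sqrt(0.936^2 + 1.968^2) = 2.1792476
v_eff = uc^4 / (u1^4/v1 + u2^4/v2)
= 2.1792476^4 / (0.936^4/23 + 1.968^4/26)
= 22.554142 / 0.61030668
v_eff = 36.9554

36.9554


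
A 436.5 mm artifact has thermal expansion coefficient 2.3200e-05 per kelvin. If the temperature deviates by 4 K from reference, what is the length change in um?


dL = L * alpha * dT
= 436.5 * 2.3200e-05 * 4
= 0.0405072 mm
dL_um = 0.0405072 * 1000 = 40.5072 um

40.5072


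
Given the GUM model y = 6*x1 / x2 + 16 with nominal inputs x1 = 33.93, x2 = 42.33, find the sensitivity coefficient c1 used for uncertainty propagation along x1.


y = 6*x1 / x2 + 16
dy/dx1 = 6/x2
Evaluate at x2 = 42.33: c1 = 6 / 42.33
c1 = 0.1417

0.1417


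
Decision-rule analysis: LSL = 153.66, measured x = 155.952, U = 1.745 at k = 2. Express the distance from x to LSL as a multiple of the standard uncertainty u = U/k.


u = U / k = 1.745 / 2 = 0.8725
margin = |LSL - x| = |153.66 - 155.952| = 2.292
z = margin / u = 2.292 / 0.8725
z = 2.6269

2.6269


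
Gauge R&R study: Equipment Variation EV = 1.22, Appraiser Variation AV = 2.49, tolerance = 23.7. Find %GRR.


GRR = sqrt(EV^2 + AV^2) = sqrt(1.22^2 + 2.49^2) = 2.7728145
%GRR = GRR / tol * 100 = 2.7728145 / 23.7 * 100
%GRR = 11.6996

11.6996


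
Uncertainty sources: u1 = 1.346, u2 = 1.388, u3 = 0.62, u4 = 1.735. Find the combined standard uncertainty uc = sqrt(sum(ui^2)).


uc = sqrt(1.346^2 + 1.388^2 + 0.62^2 + 1.735^2)
uc = sqrt(7.132885)
uc = 2.6707

2.6707


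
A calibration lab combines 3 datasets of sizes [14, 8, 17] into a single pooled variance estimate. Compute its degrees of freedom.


nu = sum_i (n_i - 1)
nu = ((14 - 1) + (8 - 1) + (17 - 1))
nu = 13 + 7 + 16
nu = 36

36


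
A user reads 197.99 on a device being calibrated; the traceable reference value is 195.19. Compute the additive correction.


Correction = standard - reading
= 195.19 - 197.99
= -2.8000

-2.8000


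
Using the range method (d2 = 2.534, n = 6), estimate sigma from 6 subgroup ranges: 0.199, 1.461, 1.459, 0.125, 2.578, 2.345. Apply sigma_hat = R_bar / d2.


R_bar = (0.199 + 1.461 + 1.459 + 0.125 + 2.578 + 2.345) / 6
R_bar = 8.167 / 6 = 1.3611667
sigma_hat = R_bar / d2 = 1.3611667 / 2.534 = 0.5372

0.5372


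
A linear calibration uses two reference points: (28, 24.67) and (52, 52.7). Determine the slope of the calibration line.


slope = (y2 - y1) / (x2 - x1)
= (52.7 - 24.67) / (52 - 28)
= 28.0300 / 24
= 1.1679

1.1679


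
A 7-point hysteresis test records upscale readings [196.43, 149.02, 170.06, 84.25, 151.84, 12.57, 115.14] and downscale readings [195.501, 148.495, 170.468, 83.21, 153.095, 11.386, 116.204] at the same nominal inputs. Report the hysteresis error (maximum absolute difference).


|196.43 - 195.501| = 0.9290
|149.02 - 148.495| = 0.5250
|170.06 - 170.468| = 0.4080
|84.25 - 83.21| = 1.0400
|151.84 - 153.095| = 1.2550
|12.57 - 11.386| = 1.1840
|115.14 - 116.204| = 1.0640
hysteresis = max(diffs) = 1.2550

1.2550


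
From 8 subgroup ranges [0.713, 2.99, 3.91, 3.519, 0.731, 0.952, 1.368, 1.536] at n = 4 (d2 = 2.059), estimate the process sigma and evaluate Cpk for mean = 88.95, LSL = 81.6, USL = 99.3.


R_bar = (0.713 + 2.99 + 3.91 + 3.519 + 0.731 + 0.952 + 1.368 + 1.536) / 8 = 1.964875
sigma = R_bar / d2 = 1.964875 / 2.059 = 0.95428606
Cp = (USL - LSL)/(6*sigma) = (99.3 - 81.6)/(6*0.95428606) = 3.0913
Cpu = (99.3 - 88.95)/(3*0.95428606) = 3.6153
Cpl = (88.95 - 81.6)/(3*0.95428606) = 2.5674
Cpk = min(Cpu, Cpl) = 2.5674

2.5674


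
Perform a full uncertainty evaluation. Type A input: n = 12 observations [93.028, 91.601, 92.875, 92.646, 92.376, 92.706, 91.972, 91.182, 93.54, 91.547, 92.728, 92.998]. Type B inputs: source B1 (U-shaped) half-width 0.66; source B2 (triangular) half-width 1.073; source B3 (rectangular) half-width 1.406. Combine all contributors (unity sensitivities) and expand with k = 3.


mean = (93.028 + 91.601 + 92.875 + 92.646 + 92.376 + 92.706 + 91.972 + 91.182 + 93.54 + 91.547 + 92.728 + 92.998) / 12 = 92.43325
s = sqrt(sum((x - mean)^2)/(n-1)) = 0.71088781
u_A = s / sqrt(n) = 0.71088781 / sqrt(12) = 0.20521563
u_B1 = 0.66 / sqrt(2) = 0.46669048
u_B2 = 1.073 / sqrt(6) = 0.43805042
u_B3 = 1.406 / sqrt(3) = 0.81175448
uc = sqrt(0.20521563^2 + 0.46669048^2 + 0.43805042^2 + 0.81175448^2) = 1.0539198
U = k * uc = 3 * 1.0539198
U = 3.1618

3.1618


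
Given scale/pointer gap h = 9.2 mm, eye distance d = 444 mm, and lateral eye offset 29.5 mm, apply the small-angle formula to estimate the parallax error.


error = h * offset / d
= 9.2 * 29.5 / 444
= 0.6113

0.6113


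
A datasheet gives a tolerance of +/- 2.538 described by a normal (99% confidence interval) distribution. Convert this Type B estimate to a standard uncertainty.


u_B = half_width / 2.576
u_B = 2.538 / 2.576
u_B = 0.9852

0.9852


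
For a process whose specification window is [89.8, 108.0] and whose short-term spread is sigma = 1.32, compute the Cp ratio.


Cp = (USL - LSL) / (6 * sigma)
= (108.0 - 89.8) / (6 * 1.32)
= 18.2000 / 7.9200
= 2.2980

2.2980


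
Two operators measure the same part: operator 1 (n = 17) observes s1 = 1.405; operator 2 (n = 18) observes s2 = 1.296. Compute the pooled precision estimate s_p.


s_p = sqrt(((n1-1)*s1^2 + (n2-1)*s2^2) / (n1+n2-2))
numerator = (17-1)*1.405^2 + (18-1)*1.296^2 = 31.5844 + 28.553472 = 60.137872
denominator = 17 + 18 - 2 = 33
s_p^2 = 60.137872 / 33 = 1.8223598
s_p = sqrt(1.8223598) = 1.3499

1.3499


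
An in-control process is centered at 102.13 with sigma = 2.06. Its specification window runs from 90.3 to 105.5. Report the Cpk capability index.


Cpu = (USL - mean) / (3*sigma) = (105.5 - 102.13) / (3*2.06) = 0.5453
Cpl = (mean - LSL) / (3*sigma) = (102.13 - 90.3) / (3*2.06) = 1.9142
Cpk = min(Cpu, Cpl) = 0.5453

0.5453


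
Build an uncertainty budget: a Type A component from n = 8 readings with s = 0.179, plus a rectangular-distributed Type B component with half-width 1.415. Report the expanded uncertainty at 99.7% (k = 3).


u_A = s / sqrt(n) = 0.179 / sqrt(8) = 0.063286057
u_B = half_width / sqrt(3) = 1.415 / sqrt(3) = 0.81695063
uc = sqrt(u_A^2 + u_B^2) = sqrt(0.063286057^2 + 0.81695063^2) = 0.81939823
U = k * uc = 3 * 0.81939823
U = 2.4582

2.4582


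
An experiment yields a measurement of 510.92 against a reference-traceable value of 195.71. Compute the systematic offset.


Systematic error = measured - true
= 510.92 - 195.71
= 315.2100

315.2100


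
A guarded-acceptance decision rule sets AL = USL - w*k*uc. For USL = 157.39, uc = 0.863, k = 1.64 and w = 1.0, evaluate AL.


U = k * uc = 1.64 * 0.863 = 1.41532
guard band g = w * U = 1.0 * 1.41532 = 1.41532
AL = USL - g = 157.39 - 1.41532
AL = 155.9747

155.9747


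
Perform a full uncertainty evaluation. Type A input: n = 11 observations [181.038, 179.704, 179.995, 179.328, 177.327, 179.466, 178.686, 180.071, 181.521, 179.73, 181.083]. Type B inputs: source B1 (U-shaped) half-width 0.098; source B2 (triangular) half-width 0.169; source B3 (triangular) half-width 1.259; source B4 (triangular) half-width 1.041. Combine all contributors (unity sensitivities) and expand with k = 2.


mean = (181.038 + 179.704 + 179.995 + 179.328 + 177.327 + 179.466 + 178.686 + 180.071 + 181.521 + 179.73 + 181.083) / 11 = 179.8135455
s = sqrt(sum((x - mean)^2)/(n-1)) = 1.1813214
u_A = s / sqrt(n) = 1.1813214 / sqrt(11) = 0.3561818
u_B1 = 0.098 / sqrt(2) = 0.069296465
u_B2 = 0.169 / sqrt(6) = 0.068993961
u_B3 = 1.259 / sqrt(6) = 0.5139846
u_B4 = 1.041 / sqrt(6) = 0.42498647
uc = sqrt(0.3561818^2 + 0.069296465^2 + 0.068993961^2 + 0.5139846^2 + 0.42498647^2) = 0.76237872
U = k * uc = 2 * 0.76237872
U = 1.5248

1.5248


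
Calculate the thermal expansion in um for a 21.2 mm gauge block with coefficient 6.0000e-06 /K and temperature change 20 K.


dL = L * alpha * dT
= 21.2 * 6.0000e-06 * 20
= 0.0025440 mm
dL_um = 0.0025440 * 1000 = 2.5440 um

2.5440


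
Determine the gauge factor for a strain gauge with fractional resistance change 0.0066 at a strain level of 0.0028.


GF = (dR/R) / epsilon
= 0.0066 / 0.0028
= 2.3571

2.3571


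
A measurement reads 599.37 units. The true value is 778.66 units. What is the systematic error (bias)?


Systematic error = measured - true
= 599.37 - 778.66
= -179.2900

-179.2900


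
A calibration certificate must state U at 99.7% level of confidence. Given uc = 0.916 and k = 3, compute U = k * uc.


U = k * uc
U = 3 * 0.916
U = 2.7480

2.7480


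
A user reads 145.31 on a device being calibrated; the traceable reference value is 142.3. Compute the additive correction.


Correction = standard - reading
= 142.3 - 145.31
= -3.0100

-3.0100


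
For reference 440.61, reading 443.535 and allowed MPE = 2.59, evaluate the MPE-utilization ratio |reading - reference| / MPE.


e = indication - reference = 443.535 - 440.61 = 2.9250
|e| = 2.9250
ratio = |e| / MPE = 2.9250 / 2.59
ratio = 1.1293

1.1293


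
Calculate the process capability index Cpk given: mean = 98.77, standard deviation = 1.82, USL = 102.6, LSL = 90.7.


Cpu = (USL - mean) / (3*sigma) = (102.6 - 98.77) / (3*1.82) = 0.7015
Cpl = (mean - LSL) / (3*sigma) = (98.77 - 90.7) / (3*1.82) = 1.4780
Cpk = min(Cpu, Cpl) = 0.7015

0.7015


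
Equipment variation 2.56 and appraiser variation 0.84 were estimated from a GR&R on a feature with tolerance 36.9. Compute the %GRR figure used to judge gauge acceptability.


GRR = sqrt(EV^2 + AV^2) = sqrt(2.56^2 + 0.84^2) = 2.6942903
%GRR = GRR / tol * 100 = 2.6942903 / 36.9 * 100
%GRR = 7.3016

7.3016


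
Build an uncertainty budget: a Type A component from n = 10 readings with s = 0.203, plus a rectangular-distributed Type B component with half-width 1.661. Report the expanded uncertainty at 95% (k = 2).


u_A = s / sqrt(n) = 0.203 / sqrt(10) = 0.064194237
u_B = half_width / sqrt(3) = 1.661 / sqrt(3) = 0.9589788
uc = sqrt(u_A^2 + u_B^2) = sqrt(0.064194237^2 + 0.9589788^2) = 0.96112499
U = k * uc = 2 * 0.96112499
U = 1.9222

1.9222


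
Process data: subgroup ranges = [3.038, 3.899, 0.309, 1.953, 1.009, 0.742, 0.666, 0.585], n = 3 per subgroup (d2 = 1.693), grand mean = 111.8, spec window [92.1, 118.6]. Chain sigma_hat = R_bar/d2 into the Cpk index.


R_bar = (3.038 + 3.899 + 0.309 + 1.953 + 1.009 + 0.742 + 0.666 + 0.585) / 8 = 1.525125
sigma = R_bar / d2 = 1.525125 / 1.693 = 0.9008417
Cp = (USL - LSL)/(6*sigma) = (118.6 - 92.1)/(6*0.9008417) = 4.9028
Cpu = (118.6 - 111.8)/(3*0.9008417) = 2.5162
Cpl = (111.8 - 92.1)/(3*0.9008417) = 7.2895
Cpk = min(Cpu, Cpl) = 2.5162

2.5162


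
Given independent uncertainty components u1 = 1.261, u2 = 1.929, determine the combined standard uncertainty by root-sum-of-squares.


uc = sqrt(1.261^2 + 1.929^2)
uc = sqrt(5.311162)
uc = 2.3046

2.3046


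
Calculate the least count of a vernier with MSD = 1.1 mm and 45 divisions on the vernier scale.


LC = MSD / n_div
= 1.1 / 45
= 0.0244

0.0244


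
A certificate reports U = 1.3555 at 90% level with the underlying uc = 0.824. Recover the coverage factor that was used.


k = U / uc
k = 1.3555 / 0.824
k = 1.645

1.645


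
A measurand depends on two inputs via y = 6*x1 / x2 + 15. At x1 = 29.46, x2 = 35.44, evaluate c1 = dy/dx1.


y = 6*x1 / x2 + 15
dy/dx1 = 6/x2
Evaluate at x2 = 35.44: c1 = 6 / 35.44
c1 = 0.1693

0.1693


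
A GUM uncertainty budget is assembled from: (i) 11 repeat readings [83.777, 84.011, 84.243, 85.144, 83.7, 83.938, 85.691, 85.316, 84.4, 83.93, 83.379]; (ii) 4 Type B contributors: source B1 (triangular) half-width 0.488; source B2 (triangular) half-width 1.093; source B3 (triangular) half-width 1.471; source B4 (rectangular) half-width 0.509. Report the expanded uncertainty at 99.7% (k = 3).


mean = (83.777 + 84.011 + 84.243 + 85.144 + 83.7 + 83.938 + 85.691 + 85.316 + 84.4 + 83.93 + 83.379) / 11 = 84.32081818
s = sqrt(sum((x - mean)^2)/(n-1)) = 0.74304708
u_A = s / sqrt(n) = 0.74304708 / sqrt(11) = 0.22403712
u_B1 = 0.488 / sqrt(6) = 0.19922517
u_B2 = 1.093 / sqrt(6) = 0.44621538
u_B3 = 1.471 / sqrt(6) = 0.60053324
u_B4 = 0.509 / sqrt(3) = 0.29387129
uc = sqrt(0.22403712^2 + 0.19922517^2 + 0.44621538^2 + 0.60053324^2 + 0.29387129^2) = 0.85789974
U = k * uc = 3 * 0.85789974
U = 2.5737

2.5737


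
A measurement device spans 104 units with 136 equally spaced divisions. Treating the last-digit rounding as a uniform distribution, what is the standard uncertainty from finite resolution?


resolution = range / divisions
resolution = 104 / 136 = 0.76470588
u_res = resolution / (2*sqrt(3))
u_res = 0.76470588 / 3.4641016
u_res = 0.2208

0.2208


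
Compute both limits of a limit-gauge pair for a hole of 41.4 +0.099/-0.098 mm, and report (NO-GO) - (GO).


GO = nominal - lower_tol (smallest hole = maximum material condition)
GO = 41.4 - 0.098 = 41.302
NO-GO = nominal + upper_tol (largest hole = least material condition)
NO-GO = 41.4 + 0.099 = 41.499
spread = NO-GO - GO = 41.499 - 41.302 = 0.1970

0.1970


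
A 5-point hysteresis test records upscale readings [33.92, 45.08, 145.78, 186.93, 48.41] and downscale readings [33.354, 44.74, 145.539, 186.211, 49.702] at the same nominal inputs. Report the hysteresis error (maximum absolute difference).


|33.92 - 33.354| = 0.5660
|45.08 - 44.74| = 0.3400
|145.78 - 145.539| = 0.2410
|186.93 - 186.211| = 0.7190
|48.41 - 49.702| = 1.2920
hysteresis = max(diffs) = 1.2920

1.2920


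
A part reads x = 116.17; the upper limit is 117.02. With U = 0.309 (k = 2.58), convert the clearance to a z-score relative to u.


u = U / k = 0.309 / 2.58 = 0.11976744
margin = |USL - x| = |117.02 - 116.17| = 0.85
z = margin / u = 0.85 / 0.11976744
z = 7.0971

7.0971


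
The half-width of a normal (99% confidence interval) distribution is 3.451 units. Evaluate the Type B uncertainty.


u_B = half_width / 2.576
u_B = 3.451 / 2.576
u_B = 1.3397

1.3397


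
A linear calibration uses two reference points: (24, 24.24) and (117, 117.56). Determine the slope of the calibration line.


slope = (y2 - y1) / (x2 - x1)
= (117.56 - 24.24) / (117 - 24)
= 93.3200 / 93
= 1.0034

1.0034


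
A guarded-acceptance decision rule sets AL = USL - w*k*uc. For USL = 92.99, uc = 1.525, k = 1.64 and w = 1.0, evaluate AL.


U = k * uc = 1.64 * 1.525 = 2.501
guard band g = w * U = 1.0 * 2.501 = 2.501
AL = USL - g = 92.99 - 2.501
AL = 90.4890

90.4890


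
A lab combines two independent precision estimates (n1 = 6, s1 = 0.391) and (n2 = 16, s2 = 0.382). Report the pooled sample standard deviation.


s_p = sqrt(((n1-1)*s1^2 + (n2-1)*s2^2) / (n1+n2-2))
numerator = (6-1)*0.391^2 + (16-1)*0.382^2 = 0.764405 + 2.18886 = 2.953265
denominator = 6 + 16 - 2 = 20
s_p^2 = 2.953265 / 20 = 0.14766325
s_p = sqrt(0.14766325) = 0.3843

0.3843


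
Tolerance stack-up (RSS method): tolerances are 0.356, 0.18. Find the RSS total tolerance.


RSS = sqrt(0.356^2 + 0.18^2)
= sqrt(0.159136)
= 0.3989

0.3989


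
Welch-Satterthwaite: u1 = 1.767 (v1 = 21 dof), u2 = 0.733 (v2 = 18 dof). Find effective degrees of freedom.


uc = sqrt(u1^2 + u2^2) = sqrt(1.767^2 + 0.733^2) = 1.9130024
v_eff = uc^4 / (u1^4/v1 + u2^4/v2)
= 1.9130024^4 / (1.767^4/21 + 0.733^4/18)
= 13.392512 / 0.48026101
v_eff = 27.8859

27.8859


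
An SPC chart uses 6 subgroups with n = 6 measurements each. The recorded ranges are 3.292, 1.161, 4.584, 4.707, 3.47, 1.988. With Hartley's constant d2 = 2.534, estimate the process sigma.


R_bar = (3.292 + 1.161 + 4.584 + 4.707 + 3.47 + 1.988) / 6
R_bar = 19.202 / 6 = 3.2003333
sigma_hat = R_bar / d2 = 3.2003333 / 2.534 = 1.2630

1.2630


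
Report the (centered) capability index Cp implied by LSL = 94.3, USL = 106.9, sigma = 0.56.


Cp = (USL - LSL) / (6 * sigma)
= (106.9 - 94.3) / (6 * 0.56)
= 12.6000 / 3.3600
= 3.7500

3.7500


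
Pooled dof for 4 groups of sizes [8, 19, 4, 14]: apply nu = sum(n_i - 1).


nu = sum_i (n_i - 1)
nu = ((8 - 1) + (19 - 1) + (4 - 1) + (14 - 1))
nu = 7 + 18 + 3 + 13
nu = 41

41


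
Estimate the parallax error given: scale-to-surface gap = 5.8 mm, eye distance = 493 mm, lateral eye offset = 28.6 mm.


error = h * offset / d
= 5.8 * 28.6 / 493
= 0.3365

0.3365


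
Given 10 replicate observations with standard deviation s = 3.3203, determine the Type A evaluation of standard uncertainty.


u_A = s / sqrt(n)
u_A = 3.3203 / sqrt(10)
u_A = 3.3203 / 3.1622777
u_A = 1.0500

1.0500


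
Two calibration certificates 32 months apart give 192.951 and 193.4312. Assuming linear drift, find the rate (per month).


rate = (v2 - v1) / months
= (193.4312 - 192.951) / 32
= 0.4802 / 32
= 0.0150

0.0150


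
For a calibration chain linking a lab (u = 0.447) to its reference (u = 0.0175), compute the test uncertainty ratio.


TUR = u_lab / u_ref
= 0.447 / 0.0175
= 25.5429

25.5429


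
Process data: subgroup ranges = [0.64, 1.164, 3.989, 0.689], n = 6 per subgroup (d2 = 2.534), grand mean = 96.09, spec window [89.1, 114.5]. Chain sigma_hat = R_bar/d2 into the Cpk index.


R_bar = (0.64 + 1.164 + 3.989 + 0.689) / 4 = 1.6205
sigma = R_bar / d2 = 1.6205 / 2.534 = 0.63950276
Cp = (USL - LSL)/(6*sigma) = (114.5 - 89.1)/(6*0.63950276) = 6.6197
Cpu = (114.5 - 96.09)/(3*0.63950276) = 9.5960
Cpl = (96.09 - 89.1)/(3*0.63950276) = 3.6435
Cpk = min(Cpu, Cpl) = 3.6435

3.6435


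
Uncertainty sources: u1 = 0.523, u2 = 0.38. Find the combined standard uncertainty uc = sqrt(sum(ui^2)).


uc = sqrt(0.523^2 + 0.38^2)
uc = sqrt(0.417929)
uc = 0.6465

0.6465


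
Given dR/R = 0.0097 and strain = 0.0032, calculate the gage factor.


GF = (dR/R) / epsilon
= 0.0097 / 0.0032
= 3.0312

3.0312


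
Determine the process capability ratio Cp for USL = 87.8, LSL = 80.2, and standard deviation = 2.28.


Cp = (USL - LSL) / (6 * sigma)
= (87.8 - 80.2) / (6 * 2.28)
= 7.6000 / 13.6800
= 0.5556

0.5556


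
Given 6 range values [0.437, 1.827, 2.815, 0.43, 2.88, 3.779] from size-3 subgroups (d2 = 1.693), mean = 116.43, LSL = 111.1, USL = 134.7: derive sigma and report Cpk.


R_bar = (0.437 + 1.827 + 2.815 + 0.43 + 2.88 + 3.779) / 6 = 2.028
sigma = R_bar / d2 = 2.028 / 1.693 = 1.1978736
Cp = (USL - LSL)/(6*sigma) = (134.7 - 111.1)/(6*1.1978736) = 3.2836
Cpu = (134.7 - 116.43)/(3*1.1978736) = 5.0840
Cpl = (116.43 - 111.1)/(3*1.1978736) = 1.4832
Cpk = min(Cpu, Cpl) = 1.4832

1.4832


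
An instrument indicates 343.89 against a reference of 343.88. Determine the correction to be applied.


Correction = standard - reading
= 343.88 - 343.89
= -0.0100

-0.0100


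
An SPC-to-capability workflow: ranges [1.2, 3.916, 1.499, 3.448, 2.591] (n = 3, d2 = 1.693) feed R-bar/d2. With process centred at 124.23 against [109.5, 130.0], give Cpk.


R_bar = (1.2 + 3.916 + 1.499 + 3.448 + 2.591) / 5 = 2.5308
sigma = R_bar / d2 = 2.5308 / 1.693 = 1.4948612
Cp = (USL - LSL)/(6*sigma) = (130.0 - 109.5)/(6*1.4948612) = 2.2856
Cpu = (130.0 - 124.23)/(3*1.4948612) = 1.2866
Cpl = (124.23 - 109.5)/(3*1.4948612) = 3.2846
Cpk = min(Cpu, Cpl) = 1.2866

1.2866


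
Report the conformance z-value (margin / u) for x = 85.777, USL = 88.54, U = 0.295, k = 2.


u = U / k = 0.295 / 2 = 0.1475
margin = |USL - x| = |88.54 - 85.777| = 2.763
z = margin / u = 2.763 / 0.1475
z = 18.7322

18.7322


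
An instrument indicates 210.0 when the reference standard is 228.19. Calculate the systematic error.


Systematic error = measured - true
= 210.0 - 228.19
= -18.1900

-18.1900


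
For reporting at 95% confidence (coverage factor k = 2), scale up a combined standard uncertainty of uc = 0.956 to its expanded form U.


U = k * uc
U = 2 * 0.956
U = 1.9120

1.9120


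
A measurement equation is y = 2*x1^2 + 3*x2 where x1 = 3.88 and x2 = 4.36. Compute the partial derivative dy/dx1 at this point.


y = 2*x1^2 + 3*x2
dy/dx1 = 2*2*x1
Evaluate at x1 = 3.88: c1 = 4 * 3.88
c1 = 15.5200

15.5200


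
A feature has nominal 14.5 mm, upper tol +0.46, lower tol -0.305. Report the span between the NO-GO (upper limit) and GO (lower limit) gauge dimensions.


GO = nominal - lower_tol (smallest hole = maximum material condition)
GO = 14.5 - 0.305 = 14.195
NO-GO = nominal + upper_tol (largest hole = least material condition)
NO-GO = 14.5 + 0.46 = 14.96
spread = NO-GO - GO = 14.96 - 14.195 = 0.7650

0.7650


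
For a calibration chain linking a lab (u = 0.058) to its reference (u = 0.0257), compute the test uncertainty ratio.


TUR = u_lab / u_ref
= 0.058 / 0.0257
= 2.2568

2.2568


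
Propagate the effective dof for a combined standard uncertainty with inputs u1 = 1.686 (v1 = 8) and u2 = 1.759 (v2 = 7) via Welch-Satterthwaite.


uc = sqrt(u1^2 + u2^2) = sqrt(1.686^2 + 1.759^2) = 2.4365297
v_eff = uc^4 / (u1^4/v1 + u2^4/v2)
= 2.4365297^4 / (1.686^4/8 + 1.759^4/7)
= 35.244134 / 2.3776636
v_eff = 14.8230

14.8230


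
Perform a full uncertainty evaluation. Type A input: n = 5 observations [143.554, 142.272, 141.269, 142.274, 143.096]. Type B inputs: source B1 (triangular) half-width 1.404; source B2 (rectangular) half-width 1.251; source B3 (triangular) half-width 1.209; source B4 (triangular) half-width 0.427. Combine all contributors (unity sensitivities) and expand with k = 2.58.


mean = (143.554 + 142.272 + 141.269 + 142.274 + 143.096) / 5 = 142.493
s = sqrt(sum((x - mean)^2)/(n-1)) = 0.8781099
u_A = s / sqrt(n) = 0.8781099 / sqrt(5) = 0.39270269
u_B1 = 1.404 / sqrt(6) = 0.5731806
u_B2 = 1.251 / sqrt(3) = 0.72226519
u_B3 = 1.209 / sqrt(6) = 0.49357218
u_B4 = 0.427 / sqrt(6) = 0.17432202
uc = sqrt(0.39270269^2 + 0.5731806^2 + 0.72226519^2 + 0.49357218^2 + 0.17432202^2) = 1.1306724
U = k * uc = 2.58 * 1.1306724
U = 2.9171

2.9171


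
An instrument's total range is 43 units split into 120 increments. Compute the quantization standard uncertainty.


resolution = range / divisions
resolution = 43 / 120 = 0.35833333
u_res = resolution / (2*sqrt(3))
u_res = 0.35833333 / 3.4641016
u_res = 0.1034

0.1034


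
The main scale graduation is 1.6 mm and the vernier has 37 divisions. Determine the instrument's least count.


LC = MSD / n_div
= 1.6 / 37
= 0.0432

0.0432


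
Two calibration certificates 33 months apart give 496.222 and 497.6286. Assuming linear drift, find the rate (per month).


rate = (v2 - v1) / months
= (497.6286 - 496.222) / 33
= 1.4066 / 33
= 0.0426

0.0426


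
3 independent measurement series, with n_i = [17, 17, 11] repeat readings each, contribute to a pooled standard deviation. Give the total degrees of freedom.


nu = sum_i (n_i - 1)
nu = ((17 - 1) + (17 - 1) + (11 - 1))
nu = 16 + 16 + 10
nu = 42

42


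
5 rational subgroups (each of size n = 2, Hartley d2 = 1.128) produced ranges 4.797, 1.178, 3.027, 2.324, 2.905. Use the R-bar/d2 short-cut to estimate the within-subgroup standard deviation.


R_bar = (4.797 + 1.178 + 3.027 + 2.324 + 2.905) / 5
R_bar = 14.231 / 5 = 2.8462
sigma_hat = R_bar / d2 = 2.8462 / 1.128 = 2.5232

2.5232


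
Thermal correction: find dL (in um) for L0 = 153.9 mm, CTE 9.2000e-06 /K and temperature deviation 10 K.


dL = L * alpha * dT
= 153.9 * 9.2000e-06 * 10
= 0.0141588 mm
dL_um = 0.0141588 * 1000 = 14.1588 um

14.1588


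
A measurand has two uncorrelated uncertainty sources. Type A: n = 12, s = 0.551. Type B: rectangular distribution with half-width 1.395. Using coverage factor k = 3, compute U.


u_A = s / sqrt(n) = 0.551 / sqrt(12) = 0.15906
u_B = half_width / sqrt(3) = 1.395 / sqrt(3) = 0.80540363
uc = sqrt(u_A^2 + u_B^2) = sqrt(0.15906^2 + 0.80540363^2) = 0.82095986
U = k * uc = 3 * 0.82095986
U = 2.4629

2.4629


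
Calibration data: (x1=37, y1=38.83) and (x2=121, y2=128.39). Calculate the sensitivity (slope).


slope = (y2 - y1) / (x2 - x1)
= (128.39 - 38.83) / (121 - 37)
= 89.5600 / 84
= 1.0662

1.0662


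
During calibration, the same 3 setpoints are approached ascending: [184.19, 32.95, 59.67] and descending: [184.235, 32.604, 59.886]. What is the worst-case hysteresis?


|184.19 - 184.235| = 0.0450
|32.95 - 32.604| = 0.3460
|59.67 - 59.886| = 0.2160
hysteresis = max(diffs) = 0.3460

0.3460


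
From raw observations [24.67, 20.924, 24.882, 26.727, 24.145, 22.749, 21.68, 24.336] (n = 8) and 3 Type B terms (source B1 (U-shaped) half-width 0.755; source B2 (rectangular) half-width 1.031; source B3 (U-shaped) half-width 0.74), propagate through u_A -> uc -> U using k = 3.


mean = (24.67 + 20.924 + 24.882 + 26.727 + 24.145 + 22.749 + 21.68 + 24.336) / 8 = 23.764125
s = sqrt(sum((x - mean)^2)/(n-1)) = 1.8807808
u_A = s / sqrt(n) = 1.8807808 / sqrt(8) = 0.66495643
u_B1 = 0.755 / sqrt(2) = 0.53386562
u_B2 = 1.031 / sqrt(3) = 0.59524813
u_B3 = 0.74 / sqrt(2) = 0.52325902
uc = sqrt(0.66495643^2 + 0.53386562^2 + 0.59524813^2 + 0.52325902^2) = 1.1641735
U = k * uc = 3 * 1.1641735
U = 3.4925

3.4925


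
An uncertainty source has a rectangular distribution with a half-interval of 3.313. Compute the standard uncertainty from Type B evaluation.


u_B = half_width / sqrt(3)
u_B = 3.313 / 1.7320508
u_B = 1.9128

1.9128


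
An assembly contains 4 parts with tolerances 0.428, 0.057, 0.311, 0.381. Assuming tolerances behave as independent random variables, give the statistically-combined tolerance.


RSS = sqrt(0.428^2 + 0.057^2 + 0.311^2 + 0.381^2)
= sqrt(0.428315)
= 0.6545

0.6545


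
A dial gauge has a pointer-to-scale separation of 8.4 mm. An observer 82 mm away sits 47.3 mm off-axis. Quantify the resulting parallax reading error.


error = h * offset / d
= 8.4 * 47.3 / 82
= 4.8454

4.8454


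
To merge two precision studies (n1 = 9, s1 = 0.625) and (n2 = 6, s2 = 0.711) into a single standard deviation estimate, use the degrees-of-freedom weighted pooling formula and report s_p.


s_p = sqrt(((n1-1)*s1^2 + (n2-1)*s2^2) / (n1+n2-2))
numerator = (9-1)*0.625^2 + (6-1)*0.711^2 = 3.125 + 2.527605 = 5.652605
denominator = 9 + 6 - 2 = 13
s_p^2 = 5.652605 / 13 = 0.43481577
s_p = sqrt(0.43481577) = 0.6594

0.6594


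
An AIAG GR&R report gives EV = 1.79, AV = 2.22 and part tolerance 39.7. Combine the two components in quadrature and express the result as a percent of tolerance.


GRR = sqrt(EV^2 + AV^2) = sqrt(1.79^2 + 2.22^2) = 2.8517538
%GRR = GRR / tol * 100 = 2.8517538 / 39.7 * 100
%GRR = 7.1833

7.1833


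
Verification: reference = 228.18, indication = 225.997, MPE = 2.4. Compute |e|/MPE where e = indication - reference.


e = indication - reference = 225.997 - 228.18 = -2.1830
|e| = 2.1830
ratio = |e| / MPE = 2.1830 / 2.4
ratio = 0.9096

0.9096


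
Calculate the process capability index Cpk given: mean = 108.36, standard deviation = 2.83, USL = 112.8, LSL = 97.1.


Cpu = (USL - mean) / (3*sigma) = (112.8 - 108.36) / (3*2.83) = 0.5230
Cpl = (mean - LSL) / (3*sigma) = (108.36 - 97.1) / (3*2.83) = 1.3263
Cpk = min(Cpu, Cpl) = 0.5230

0.5230


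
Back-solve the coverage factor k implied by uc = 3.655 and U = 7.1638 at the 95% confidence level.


k = U / uc
k = 7.1638 / 3.655
k = 1.96

1.96


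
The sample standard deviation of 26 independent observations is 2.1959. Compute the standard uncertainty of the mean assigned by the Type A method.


u_A = s / sqrt(n)
u_A = 2.1959 / sqrt(26)
u_A = 2.1959 / 5.0990195
u_A = 0.4307

0.4307


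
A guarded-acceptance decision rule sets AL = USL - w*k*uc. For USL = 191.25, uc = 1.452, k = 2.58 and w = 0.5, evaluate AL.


U = k * uc = 2.58 * 1.452 = 3.74616
guard band g = w * U = 0.5 * 3.74616 = 1.87308
AL = USL - g = 191.25 - 1.87308
AL = 189.3769

189.3769


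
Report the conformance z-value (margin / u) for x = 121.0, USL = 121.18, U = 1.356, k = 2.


u = U / k = 1.356 / 2 = 0.678
margin = |USL - x| = |121.18 - 121.0| = 0.18
z = margin / u = 0.18 / 0.678
z = 0.2655

0.2655


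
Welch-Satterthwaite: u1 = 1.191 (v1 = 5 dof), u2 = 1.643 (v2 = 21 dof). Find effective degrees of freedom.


uc = sqrt(u1^2 + u2^2) = sqrt(1.191^2 + 1.643^2) = 2.0292683
v_eff = uc^4 / (u1^4/v1 + u2^4/v2)
= 2.0292683^4 / (1.191^4/5 + 1.643^4/21)
= 16.957346 / 0.74941886
v_eff = 22.6273

22.6273


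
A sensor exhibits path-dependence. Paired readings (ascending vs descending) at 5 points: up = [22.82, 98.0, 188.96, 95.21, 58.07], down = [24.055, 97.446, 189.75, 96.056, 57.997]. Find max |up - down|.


|22.82 - 24.055| = 1.2350
|98.0 - 97.446| = 0.5540
|188.96 - 189.75| = 0.7900
|95.21 - 96.056| = 0.8460
|58.07 - 57.997| = 0.0730
hysteresis = max(diffs) = 1.2350

1.2350


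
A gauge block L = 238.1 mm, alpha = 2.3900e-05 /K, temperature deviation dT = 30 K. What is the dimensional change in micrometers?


dL = L * alpha * dT
= 238.1 * 2.3900e-05 * 30
= 0.1707177 mm
dL_um = 0.1707177 * 1000 = 170.7177 um

170.7177


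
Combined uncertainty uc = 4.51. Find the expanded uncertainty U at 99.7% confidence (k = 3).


U = k * uc
U = 3 * 4.51
U = 13.5300

13.5300


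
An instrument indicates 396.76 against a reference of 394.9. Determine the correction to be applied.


Correction = standard - reading
= 394.9 - 396.76
= -1.8600

-1.8600


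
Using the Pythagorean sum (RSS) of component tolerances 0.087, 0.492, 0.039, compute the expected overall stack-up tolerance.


RSS = sqrt(0.087^2 + 0.492^2 + 0.039^2)
= sqrt(0.251154)
= 0.5012

0.5012


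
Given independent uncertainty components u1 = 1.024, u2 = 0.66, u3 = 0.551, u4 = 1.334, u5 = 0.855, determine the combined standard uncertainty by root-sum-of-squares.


uc = sqrt(1.024^2 + 0.66^2 + 0.551^2 + 1.334^2 + 0.855^2)
uc = sqrt(4.298358)
uc = 2.0732

2.0732


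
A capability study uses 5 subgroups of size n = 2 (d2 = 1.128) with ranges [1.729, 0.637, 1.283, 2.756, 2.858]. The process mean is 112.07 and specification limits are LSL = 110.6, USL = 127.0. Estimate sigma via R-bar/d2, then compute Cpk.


R_bar = (1.729 + 0.637 + 1.283 + 2.756 + 2.858) / 5 = 1.8526
sigma = R_bar / d2 = 1.8526 / 1.128 = 1.6423759
Cp = (USL - LSL)/(6*sigma) = (127.0 - 110.6)/(6*1.6423759) = 1.6643
Cpu = (127.0 - 112.07)/(3*1.6423759) = 3.0302
Cpl = (112.07 - 110.6)/(3*1.6423759) = 0.2983
Cpk = min(Cpu, Cpl) = 0.2983

0.2983


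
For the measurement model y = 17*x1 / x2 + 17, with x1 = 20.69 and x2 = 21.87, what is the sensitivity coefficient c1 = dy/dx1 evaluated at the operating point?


y = 17*x1 / x2 + 17
dy/dx1 = 17/x2
Evaluate at x2 = 21.87: c1 = 17 / 21.87
c1 = 0.7773

0.7773


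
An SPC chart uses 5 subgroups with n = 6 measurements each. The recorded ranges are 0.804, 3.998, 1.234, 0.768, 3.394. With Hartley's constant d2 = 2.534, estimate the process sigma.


R_bar = (0.804 + 3.998 + 1.234 + 0.768 + 3.394) / 5
R_bar = 10.198 / 5 = 2.0396
sigma_hat = R_bar / d2 = 2.0396 / 2.534 = 0.8049

0.8049


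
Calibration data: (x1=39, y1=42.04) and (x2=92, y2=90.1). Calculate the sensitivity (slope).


slope = (y2 - y1) / (x2 - x1)
= (90.1 - 42.04) / (92 - 39)
= 48.0600 / 53
= 0.9068

0.9068


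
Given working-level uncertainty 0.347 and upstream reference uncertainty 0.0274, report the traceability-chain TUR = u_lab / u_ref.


TUR = u_lab / u_ref
= 0.347 / 0.0274
= 12.6642

12.6642


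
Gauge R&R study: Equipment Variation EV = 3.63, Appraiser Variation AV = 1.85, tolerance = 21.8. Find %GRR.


GRR = sqrt(EV^2 + AV^2) = sqrt(3.63^2 + 1.85^2) = 4.0742361
%GRR = GRR / tol * 100 = 4.0742361 / 21.8 * 100
%GRR = 18.6892

18.6892


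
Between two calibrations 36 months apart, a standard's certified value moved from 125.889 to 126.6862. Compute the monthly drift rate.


rate = (v2 - v1) / months
= (126.6862 - 125.889) / 36
= 0.7972 / 36
= 0.0221

0.0221


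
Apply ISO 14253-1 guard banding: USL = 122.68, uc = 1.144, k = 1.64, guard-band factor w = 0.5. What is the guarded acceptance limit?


U = k * uc = 1.64 * 1.144 = 1.87616
guard band g = w * U = 0.5 * 1.87616 = 0.93808
AL = USL - g = 122.68 - 0.93808
AL = 121.7419

121.7419


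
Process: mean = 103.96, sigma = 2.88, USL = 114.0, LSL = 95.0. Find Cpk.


Cpu = (USL - mean) / (3*sigma) = (114.0 - 103.96) / (3*2.88) = 1.1620
Cpl = (mean - LSL) / (3*sigma) = (103.96 - 95.0) / (3*2.88) = 1.0370
Cpk = min(Cpu, Cpl) = 1.0370

1.0370


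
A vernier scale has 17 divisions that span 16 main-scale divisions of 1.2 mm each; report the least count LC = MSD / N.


LC = MSD / n_div
= 1.2 / 17
= 0.0706

0.0706


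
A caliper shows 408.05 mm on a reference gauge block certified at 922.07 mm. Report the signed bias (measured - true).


Systematic error = measured - true
= 408.05 - 922.07
= -514.0200

-514.0200


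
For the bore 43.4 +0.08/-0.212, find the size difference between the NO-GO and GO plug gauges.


GO = nominal - lower_tol (smallest hole = maximum material condition)
GO = 43.4 - 0.212 = 43.188
NO-GO = nominal + upper_tol (largest hole = least material condition)
NO-GO = 43.4 + 0.08 = 43.48
spread = NO-GO - GO = 43.48 - 43.188 = 0.2920

0.2920


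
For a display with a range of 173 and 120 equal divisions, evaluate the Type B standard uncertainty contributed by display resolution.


resolution = range / divisions
resolution = 173 / 120 = 1.4416667
u_res = resolution / (2*sqrt(3))
u_res = 1.4416667 / 3.4641016
u_res = 0.4162

0.4162


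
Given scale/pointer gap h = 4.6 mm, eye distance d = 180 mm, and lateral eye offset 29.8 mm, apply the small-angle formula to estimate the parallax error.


error = h * offset / d
= 4.6 * 29.8 / 180
= 0.7616

0.7616


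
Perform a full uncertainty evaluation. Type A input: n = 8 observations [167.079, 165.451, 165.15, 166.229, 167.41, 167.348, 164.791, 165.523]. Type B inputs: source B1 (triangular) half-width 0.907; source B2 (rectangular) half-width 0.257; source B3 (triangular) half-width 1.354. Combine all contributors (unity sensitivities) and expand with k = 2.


mean = (167.079 + 165.451 + 165.15 + 166.229 + 167.41 + 167.348 + 164.791 + 165.523) / 8 = 166.122625
s = sqrt(sum((x - mean)^2)/(n-1)) = 1.0429835
u_A = s / sqrt(n) = 1.0429835 / sqrt(8) = 0.36875035
u_B1 = 0.907 / sqrt(6) = 0.3702812
u_B2 = 0.257 / sqrt(3) = 0.14837902
u_B3 = 1.354 / sqrt(6) = 0.55276819
uc = sqrt(0.36875035^2 + 0.3702812^2 + 0.14837902^2 + 0.55276819^2) = 0.77501871
U = k * uc = 2 * 0.77501871
U = 1.5500

1.5500


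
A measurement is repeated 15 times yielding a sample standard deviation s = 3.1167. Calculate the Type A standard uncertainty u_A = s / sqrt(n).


u_A = s / sqrt(n)
u_A = 3.1167 / sqrt(15)
u_A = 3.1167 / 3.8729833
u_A = 0.8047

0.8047


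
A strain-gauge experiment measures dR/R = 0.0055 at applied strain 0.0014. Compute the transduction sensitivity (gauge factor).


GF = (dR/R) / epsilon
= 0.0055 / 0.0014
= 3.9286

3.9286


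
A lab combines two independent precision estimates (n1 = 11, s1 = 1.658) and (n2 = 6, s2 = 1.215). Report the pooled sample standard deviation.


s_p = sqrt(((n1-1)*s1^2 + (n2-1)*s2^2) / (n1+n2-2))
numerator = (11-1)*1.658^2 + (6-1)*1.215^2 = 27.48964 + 7.381125 = 34.870765
denominator = 11 + 6 - 2 = 15
s_p^2 = 34.870765 / 15 = 2.3247177
s_p = sqrt(2.3247177) = 1.5247

1.5247


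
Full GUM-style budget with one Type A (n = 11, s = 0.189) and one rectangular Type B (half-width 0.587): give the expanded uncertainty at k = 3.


u_A = s / sqrt(n) = 0.189 / sqrt(11) = 0.056985644
u_B = half_width / sqrt(3) = 0.587 / sqrt(3) = 0.33890461
uc = sqrt(u_A^2 + u_B^2) = sqrt(0.056985644^2 + 0.33890461^2) = 0.34366219
U = k * uc = 3 * 0.34366219
U = 1.0310

1.0310


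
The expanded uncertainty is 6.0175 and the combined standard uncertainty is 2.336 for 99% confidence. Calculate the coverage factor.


k = U / uc
k = 6.0175 / 2.336
k = 2.576

2.576


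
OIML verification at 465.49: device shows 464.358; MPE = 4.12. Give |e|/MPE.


e = indication - reference = 464.358 - 465.49 = -1.1320
|e| = 1.1320
ratio = |e| / MPE = 1.1320 / 4.12
ratio = 0.2748

0.2748


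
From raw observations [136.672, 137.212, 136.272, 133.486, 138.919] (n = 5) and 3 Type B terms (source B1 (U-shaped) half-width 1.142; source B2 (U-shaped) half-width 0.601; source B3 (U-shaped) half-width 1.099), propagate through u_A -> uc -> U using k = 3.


mean = (136.672 + 137.212 + 136.272 + 133.486 + 138.919) / 5 = 136.5122
s = sqrt(sum((x - mean)^2)/(n-1)) = 1.9699952
u_A = s / sqrt(n) = 1.9699952 / sqrt(5) = 0.88100864
u_B1 = 1.142 / sqrt(2) = 0.80751594
u_B2 = 0.601 / sqrt(2) = 0.42497118
u_B3 = 1.099 / sqrt(2) = 0.77711035
uc = sqrt(0.88100864^2 + 0.80751594^2 + 0.42497118^2 + 0.77711035^2) = 1.4875346
U = k * uc = 3 * 1.4875346
U = 4.4626

4.4626
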